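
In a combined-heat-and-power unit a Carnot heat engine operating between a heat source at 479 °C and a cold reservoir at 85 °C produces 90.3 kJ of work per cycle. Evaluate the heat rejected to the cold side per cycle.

Q_C ≈ 82.08 kJ

T_H = 479 °C → 479 + 273.15 = 752.15 K.
T_C = 85 °C → 85 + 273.15 = 358.15 K.
Since the cycle is reversible, η = 1 − T_C/T_H = 1 − 358.15/752.15 = 0.5238.
Since Q_C/Q_H = T_C/T_H and Q_H = W/η, Q_C = W·T_C/(T_H − T_C) = 90.3 × 358.15/394.00 = 82.08 kJ.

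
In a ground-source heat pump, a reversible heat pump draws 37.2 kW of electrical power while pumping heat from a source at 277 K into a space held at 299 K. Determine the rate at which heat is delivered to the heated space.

Q̇_H ≈ 506 kW

The Carnot heat-pump COP is COP_HP = T_H/(T_H − T_C) = 299.00/22.00 = 13.5909.
Q_H = COP_HP · W = 13.5909 × 37.2 = 506 kW.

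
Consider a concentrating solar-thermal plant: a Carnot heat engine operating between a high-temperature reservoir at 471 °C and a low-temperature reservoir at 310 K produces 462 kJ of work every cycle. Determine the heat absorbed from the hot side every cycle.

Q_H ≈ 792 kJ

T_H = 471 °C → 471 + 273.15 = 744.15 K.
For a reversible engine, η = 1 − T_C/T_H = 1 − 310.00/744.15 = 0.5834.
Q_H = W/η = 462/0.5834 = 792 kJ.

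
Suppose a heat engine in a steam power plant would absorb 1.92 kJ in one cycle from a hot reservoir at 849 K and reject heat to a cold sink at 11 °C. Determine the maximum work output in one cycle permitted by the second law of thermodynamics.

T_C = 11 °C → 11 + 273.15 = 284.15 K.
By the Carnot theorem, η_max = 1 − T_C/T_H = 1 − 284.15/849.00 = 0.6653.
W_max = η_max · Q_H = 0.6653 × 1.92 = 1.277 kJ.

W_max ≈ 1.277 kJ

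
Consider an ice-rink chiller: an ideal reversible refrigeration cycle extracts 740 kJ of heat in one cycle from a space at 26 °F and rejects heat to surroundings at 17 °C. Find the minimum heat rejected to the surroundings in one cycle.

T_H = 17 °C → 17 + 273.15 = 290.15 K.
T_C = 26 °F → (26 − 32) × 5/9 = -3.33 °C = 269.82 K.
For a reversible cycle Q_H/Q_C = T_H/T_C, so Q_H = Q_C·T_H/T_C = 740 × 290.15/269.82 = 795.8 kJ.

Q_H ≈ 795.8 kJ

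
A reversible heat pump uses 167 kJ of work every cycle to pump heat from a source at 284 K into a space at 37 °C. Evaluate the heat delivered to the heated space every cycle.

T_H = 37 °C → 37 + 273.15 = 310.15 K.
COP_HP = T_H/(T_H − T_C) = 310.15/26.15 = 11.8604.
Q_H = COP_HP · W = 11.8604 × 167 = 1980 kJ.

Q_H ≈ 1980 kJ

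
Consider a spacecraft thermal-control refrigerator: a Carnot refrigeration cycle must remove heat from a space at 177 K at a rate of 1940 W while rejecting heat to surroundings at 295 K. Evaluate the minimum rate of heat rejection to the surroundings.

For a reversible cycle Q_H/Q_C = T_H/T_C, so Q_H = Q_C·T_H/T_C = 1940 × 295.00/177.00 = 3233 W.

Q̇_H ≈ 3233 W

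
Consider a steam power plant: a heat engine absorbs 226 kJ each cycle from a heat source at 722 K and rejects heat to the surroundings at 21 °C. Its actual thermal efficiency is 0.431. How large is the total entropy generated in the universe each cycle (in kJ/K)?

ΔS_univ ≈ 0.124 kJ/K

T_C = 21 °C → 21 + 273.15 = 294.15 K.
W = η·Q_H = 0.431 × 226 = 97.41 kJ, so Q_C = Q_H − W = 128.6 kJ.
Entropy balance on the reservoirs: −Q_H/T_H = -0.3130 kJ/K, +Q_C/T_C = 0.4372 kJ/K.
ΔS_univ = −Q_H/T_H + Q_C/T_C = 0.124 kJ/K (> 0, since η = 0.431 < η_Carnot = 0.593).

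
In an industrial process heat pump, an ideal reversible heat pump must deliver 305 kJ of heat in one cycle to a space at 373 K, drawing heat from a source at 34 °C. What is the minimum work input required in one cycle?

T_C = 34 °C → 34 + 273.15 = 307.15 K.
COP_HP = T_H/(T_H − T_C) = 373.00/65.85 = 5.6644.
W = Q_H/COP_HP = 305/5.6644 = 53.8 kJ.

W_in ≈ 53.8 kJ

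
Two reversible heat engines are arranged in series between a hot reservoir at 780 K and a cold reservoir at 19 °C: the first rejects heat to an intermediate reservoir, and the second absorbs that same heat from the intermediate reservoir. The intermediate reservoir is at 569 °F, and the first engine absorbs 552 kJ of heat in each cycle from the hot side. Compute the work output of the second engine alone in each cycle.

T_C = 19 °C → 19 + 273.15 = 292.15 K.
T_m = 569 °F → (569 − 32) × 5/9 = 298.33 °C = 571.48 K.
Heat entering the second stage: Q_m = Q_H·(T_m/T_H) = 552 × 571.48/780.00 = 404 kJ.
Second-stage efficiency η₂ = 1 − T_C/T_m = 1 − 292.15/571.48 = 0.4888, so W₂ = η₂·Q_m = 198 kJ.

W₂ ≈ 198 kJ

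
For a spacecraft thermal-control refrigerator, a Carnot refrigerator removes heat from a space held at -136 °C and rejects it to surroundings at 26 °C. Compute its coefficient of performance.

T_H = 26 °C → 26 + 273.15 = 299.15 K.
T_C = -136 °C → -136 + 273.15 = 137.15 K.
COP_R = T_C/(T_H − T_C) = 137.15/(299.15 − 137.15) = 0.847.

COP_R ≈ 0.847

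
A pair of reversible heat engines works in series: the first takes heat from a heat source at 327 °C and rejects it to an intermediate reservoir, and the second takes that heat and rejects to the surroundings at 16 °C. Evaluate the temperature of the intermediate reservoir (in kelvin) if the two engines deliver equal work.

T_m ≈ 445 K

T_H = 327 °C → 327 + 273.15 = 600.15 K.
T_C = 16 °C → 16 + 273.15 = 289.15 K.
For reversible stages Q_m = Q_H·(T_m/T_H). Setting W₁ = Q_H(1 − T_m/T_H) equal to W₂ = Q_m(1 − T_C/T_m) = Q_H·(T_m − T_C)/T_H gives T_H − T_m = T_m − T_C, so T_m = (T_H + T_C)/2 = (600.15 + 289.15)/2 = 445 K.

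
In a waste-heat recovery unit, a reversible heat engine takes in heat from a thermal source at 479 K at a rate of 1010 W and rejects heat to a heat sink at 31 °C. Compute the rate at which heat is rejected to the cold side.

Q̇_C ≈ 641 W

T_C = 31 °C → 31 + 273.15 = 304.15 K.
The Carnot efficiency is η = 1 − T_C/T_H = 1 − 304.15/479.00 = 0.3650.
For a reversible cycle Q_C/Q_H = T_C/T_H, so Q_C = 1010 × 304.15/479.00 = 641 W.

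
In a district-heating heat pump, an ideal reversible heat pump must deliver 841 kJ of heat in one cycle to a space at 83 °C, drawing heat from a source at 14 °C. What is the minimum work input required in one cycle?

T_H = 83 °C → 83 + 273.15 = 356.15 K.
T_C = 14 °C → 14 + 273.15 = 287.15 K.
The Carnot heat-pump COP is COP_HP = T_H/(T_H − T_C) = 356.15/69.00 = 5.1616.
W = Q_H/COP_HP = 841/5.1616 = 162.9 kJ.

W_in ≈ 162.9 kJ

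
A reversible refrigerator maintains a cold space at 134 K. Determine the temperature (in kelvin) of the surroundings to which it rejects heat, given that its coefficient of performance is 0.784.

COP_R = T_C/(T_H − T_C) ⇒ T_H = T_C·(1 + 1/COP_R) = 134.00 × (1 + 1/0.784) = 305 K.

T_H ≈ 305 K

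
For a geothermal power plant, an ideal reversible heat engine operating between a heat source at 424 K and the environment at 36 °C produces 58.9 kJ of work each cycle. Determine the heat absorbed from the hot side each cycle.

Q_H ≈ 217 kJ

T_C = 36 °C → 36 + 273.15 = 309.15 K.
η_rev = 1 − T_C/T_H = 1 − 309.15/424.00 = 0.2709.
Q_H = W/η = 58.9/0.2709 = 217 kJ.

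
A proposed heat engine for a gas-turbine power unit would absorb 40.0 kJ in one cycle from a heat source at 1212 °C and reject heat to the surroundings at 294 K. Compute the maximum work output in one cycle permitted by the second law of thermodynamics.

T_H = 1212 °C → 1212 + 273.15 = 1485.15 K.
The upper bound on efficiency is η_max = 1 − T_C/T_H = 1 − 294.00/1485.15 = 0.8020.
W_max = η_max · Q_H = 0.8020 × 40.0 = 32.08 kJ.

W_max ≈ 32.08 kJ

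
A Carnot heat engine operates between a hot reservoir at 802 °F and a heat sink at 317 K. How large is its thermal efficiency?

T_H = 802 °F → (802 − 32) × 5/9 = 427.78 °C = 700.93 K.
Since the cycle is reversible, η = 1 − T_C/T_H = 1 − 317.00/700.93 = 0.548.

η ≈ 0.548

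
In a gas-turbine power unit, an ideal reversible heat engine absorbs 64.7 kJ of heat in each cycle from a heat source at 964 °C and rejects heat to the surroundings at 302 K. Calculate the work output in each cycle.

T_H = 964 °C → 964 + 273.15 = 1237.15 K.
Carnot efficiency: η = 1 − T_C/T_H = 1 − 302.00/1237.15 = 0.7559.
W = η·Q_H = 0.7559 × 64.7 = 48.91 kJ.

W ≈ 48.91 kJ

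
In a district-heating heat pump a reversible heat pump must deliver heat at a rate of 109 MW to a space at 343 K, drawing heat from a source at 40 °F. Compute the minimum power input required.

T_C = 40 °F → (40 − 32) × 5/9 = 4.44 °C = 277.59 K.
The Carnot heat-pump COP is COP_HP = T_H/(T_H − T_C) = 343.00/65.41 = 5.2442.
W = Q_H/COP_HP = 109/5.2442 = 20.8 MW.

Ẇ_in ≈ 20.8 MW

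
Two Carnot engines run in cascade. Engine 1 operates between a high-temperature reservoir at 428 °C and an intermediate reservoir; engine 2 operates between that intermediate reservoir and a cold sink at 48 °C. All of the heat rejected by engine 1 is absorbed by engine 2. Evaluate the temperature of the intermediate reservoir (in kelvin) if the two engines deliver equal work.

T_m ≈ 511.1 K

T_H = 428 °C → 428 + 273.15 = 701.15 K.
T_C = 48 °C → 48 + 273.15 = 321.15 K.
For reversible stages Q_m = Q_H·(T_m/T_H). Setting W₁ = Q_H(1 − T_m/T_H) equal to W₂ = Q_m(1 − T_C/T_m) = Q_H·(T_m − T_C)/T_H gives T_H − T_m = T_m − T_C, so T_m = (T_H + T_C)/2 = (701.15 + 321.15)/2 = 511.1 K.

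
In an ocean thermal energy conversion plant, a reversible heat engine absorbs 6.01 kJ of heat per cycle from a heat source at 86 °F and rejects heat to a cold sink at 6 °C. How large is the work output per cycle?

W ≈ 0.476 kJ

T_H = 86 °F → (86 − 32) × 5/9 = 30.00 °C = 303.15 K.
T_C = 6 °C → 6 + 273.15 = 279.15 K.
For a reversible engine, η = 1 − T_C/T_H = 1 − 279.15/303.15 = 0.0792.
W = η·Q_H = 0.0792 × 6.01 = 0.476 kJ.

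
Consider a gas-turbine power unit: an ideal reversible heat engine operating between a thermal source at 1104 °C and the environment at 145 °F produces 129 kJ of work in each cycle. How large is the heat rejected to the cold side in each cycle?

Q_C ≈ 41.6 kJ

T_H = 1104 °C → 1104 + 273.15 = 1377.15 K.
T_C = 145 °F → (145 − 32) × 5/9 = 62.78 °C = 335.93 K.
Carnot efficiency: η = 1 − T_C/T_H = 1 − 335.93/1377.15 = 0.7561.
Since Q_C/Q_H = T_C/T_H and Q_H = W/η, Q_C = W·T_C/(T_H − T_C) = 129 × 335.93/1041.22 = 41.6 kJ.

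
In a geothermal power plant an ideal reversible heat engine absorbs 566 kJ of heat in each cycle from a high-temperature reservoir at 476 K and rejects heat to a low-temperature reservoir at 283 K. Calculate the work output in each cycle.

η_rev = 1 − T_C/T_H = 1 − 283.00/476.00 = 0.4055.
W = η·Q_H = 0.4055 × 566 = 229 kJ.

W ≈ 229 kJ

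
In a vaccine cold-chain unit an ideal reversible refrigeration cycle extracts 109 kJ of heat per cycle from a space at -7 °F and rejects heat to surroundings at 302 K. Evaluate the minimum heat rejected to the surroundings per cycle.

Q_H ≈ 131 kJ

T_C = -7 °F → (-7 − 32) × 5/9 = -21.67 °C = 251.48 K.
For a reversible cycle Q_H/Q_C = T_H/T_C, so Q_H = Q_C·T_H/T_C = 109 × 302.00/251.48 = 131 kJ.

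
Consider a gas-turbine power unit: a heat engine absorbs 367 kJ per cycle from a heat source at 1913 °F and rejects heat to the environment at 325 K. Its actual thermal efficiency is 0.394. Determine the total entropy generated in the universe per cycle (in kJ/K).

T_H = 1913 °F → (1913 − 32) × 5/9 = 1045.00 °C = 1318.15 K.
W = η·Q_H = 0.394 × 367 = 144.6 kJ, so Q_C = Q_H − W = 222.4 kJ.
Reservoir entropy changes: ΔS_H = −Q_H/T_H = −367/1318.15 = -0.2784 kJ/K and ΔS_C = +Q_C/T_C = 222.4/325.00 = 0.6843 kJ/K.
ΔS_univ = −Q_H/T_H + Q_C/T_C = 0.406 kJ/K (> 0, since η = 0.394 < η_Carnot = 0.753).

ΔS_univ ≈ 0.406 kJ/K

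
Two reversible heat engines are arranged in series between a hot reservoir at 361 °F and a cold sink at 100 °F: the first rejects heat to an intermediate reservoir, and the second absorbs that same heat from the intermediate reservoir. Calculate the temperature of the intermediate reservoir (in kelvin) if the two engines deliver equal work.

T_H = 361 °F → (361 − 32) × 5/9 = 182.78 °C = 455.93 K.
T_C = 100 °F → (100 − 32) × 5/9 = 37.78 °C = 310.93 K.
For reversible stages Q_m = Q_H·(T_m/T_H). Setting W₁ = Q_H(1 − T_m/T_H) equal to W₂ = Q_m(1 − T_C/T_m) = Q_H·(T_m − T_C)/T_H gives T_H − T_m = T_m − T_C, so T_m = (T_H + T_C)/2 = (455.93 + 310.93)/2 = 383 K.

T_m ≈ 383 K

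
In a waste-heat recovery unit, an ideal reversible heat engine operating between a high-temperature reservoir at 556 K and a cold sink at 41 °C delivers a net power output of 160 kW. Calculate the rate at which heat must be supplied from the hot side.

Q̇_H ≈ 367.8 kW

T_C = 41 °C → 41 + 273.15 = 314.15 K.
η_rev = 1 − T_C/T_H = 1 − 314.15/556.00 = 0.4350.
Q_H = W/η = 160/0.4350 = 367.8 kW.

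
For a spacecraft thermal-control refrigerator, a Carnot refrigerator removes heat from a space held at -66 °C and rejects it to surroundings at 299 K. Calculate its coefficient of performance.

COP_R ≈ 2.255

T_C = -66 °C → -66 + 273.15 = 207.15 K.
COP_R = T_C/(T_H − T_C) = 207.15/(299.00 − 207.15) = 2.255.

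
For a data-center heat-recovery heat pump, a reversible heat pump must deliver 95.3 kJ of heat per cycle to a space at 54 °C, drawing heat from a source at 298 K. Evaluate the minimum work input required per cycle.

T_H = 54 °C → 54 + 273.15 = 327.15 K.
COP_HP = T_H/(T_H − T_C) = 327.15/29.15 = 11.2230.
W = Q_H/COP_HP = 95.3/11.2230 = 8.49 kJ.

W_in ≈ 8.49 kJ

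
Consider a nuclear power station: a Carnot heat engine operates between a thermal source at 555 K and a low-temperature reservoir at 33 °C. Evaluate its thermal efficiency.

T_C = 33 °C → 33 + 273.15 = 306.15 K.
The Carnot efficiency is η = 1 − T_C/T_H = 1 − 306.15/555.00 = 0.448.

η ≈ 0.448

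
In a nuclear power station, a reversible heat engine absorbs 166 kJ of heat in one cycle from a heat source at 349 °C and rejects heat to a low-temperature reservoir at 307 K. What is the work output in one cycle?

T_H = 349 °C → 349 + 273.15 = 622.15 K.
η_rev = 1 − T_C/T_H = 1 − 307.00/622.15 = 0.5065.
W = η·Q_H = 0.5065 × 166 = 84.1 kJ.

W ≈ 84.1 kJ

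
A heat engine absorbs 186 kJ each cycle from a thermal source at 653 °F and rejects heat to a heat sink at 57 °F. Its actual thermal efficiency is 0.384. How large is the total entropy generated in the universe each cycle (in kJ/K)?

T_H = 653 °F → (653 − 32) × 5/9 = 345.00 °C = 618.15 K.
T_C = 57 °F → (57 − 32) × 5/9 = 13.89 °C = 287.04 K.
W = η·Q_H = 0.384 × 186 = 71.42 kJ, so Q_C = Q_H − W = 114.6 kJ.
Reservoir entropy changes: ΔS_H = −Q_H/T_H = −186/618.15 = -0.3009 kJ/K and ΔS_C = +Q_C/T_C = 114.6/287.04 = 0.3992 kJ/K.
ΔS_univ = −Q_H/T_H + Q_C/T_C = 0.0983 kJ/K (> 0, since η = 0.384 < η_Carnot = 0.536).

ΔS_univ ≈ 0.0983 kJ/K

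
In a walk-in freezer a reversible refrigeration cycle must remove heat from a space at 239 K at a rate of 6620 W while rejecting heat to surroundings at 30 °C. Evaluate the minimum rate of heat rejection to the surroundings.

Q̇_H ≈ 8400 W

T_H = 30 °C → 30 + 273.15 = 303.15 K.
For a reversible cycle Q_H/Q_C = T_H/T_C, so Q_H = Q_C·T_H/T_C = 6620 × 303.15/239.00 = 8400 W.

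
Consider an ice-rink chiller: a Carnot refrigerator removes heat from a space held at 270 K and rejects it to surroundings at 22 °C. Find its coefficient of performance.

T_H = 22 °C → 22 + 273.15 = 295.15 K.
Carnot COP: COP_R = T_C/(T_H − T_C) = 270.00/(295.15 − 270.00) = 10.74.

COP_R ≈ 10.74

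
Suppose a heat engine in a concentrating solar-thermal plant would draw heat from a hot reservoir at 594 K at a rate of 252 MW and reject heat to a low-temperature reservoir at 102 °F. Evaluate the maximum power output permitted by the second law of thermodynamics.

T_C = 102 °F → (102 − 32) × 5/9 = 38.89 °C = 312.04 K.
By the Carnot theorem, η_max = 1 − T_C/T_H = 1 − 312.04/594.00 = 0.4747.
W_max = η_max · Q_H = 0.4747 × 252 = 120 MW.

Ẇ_max ≈ 120 MW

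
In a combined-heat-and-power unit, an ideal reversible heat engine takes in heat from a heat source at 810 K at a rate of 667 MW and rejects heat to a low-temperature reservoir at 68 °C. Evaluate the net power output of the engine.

T_C = 68 °C → 68 + 273.15 = 341.15 K.
Carnot efficiency: η = 1 − T_C/T_H = 1 − 341.15/810.00 = 0.5788.
W = η·Q_H = 0.5788 × 667 = 386 MW.

Ẇ ≈ 386 MW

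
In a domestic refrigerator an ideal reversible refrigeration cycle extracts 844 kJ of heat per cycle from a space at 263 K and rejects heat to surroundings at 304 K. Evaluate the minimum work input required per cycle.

W_in ≈ 132 kJ

COP_R = T_C/(T_H − T_C) = 263.00/41.00 = 6.4146.
W = Q_C/COP_R = 844/6.4146 = 132 kJ.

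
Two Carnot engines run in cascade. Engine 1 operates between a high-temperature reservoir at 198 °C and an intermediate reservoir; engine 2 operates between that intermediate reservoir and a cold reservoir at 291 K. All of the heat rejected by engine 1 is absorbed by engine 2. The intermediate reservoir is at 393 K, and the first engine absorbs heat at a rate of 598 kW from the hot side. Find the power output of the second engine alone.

Ẇ₂ ≈ 129.5 kW

T_H = 198 °C → 198 + 273.15 = 471.15 K.
Heat entering the second stage: Q_m = Q_H·(T_m/T_H) = 598 × 393.00/471.15 = 498.8 kW.
Second-stage efficiency η₂ = 1 − T_C/T_m = 1 − 291.00/393.00 = 0.2595, so W₂ = η₂·Q_m = 129.5 kW.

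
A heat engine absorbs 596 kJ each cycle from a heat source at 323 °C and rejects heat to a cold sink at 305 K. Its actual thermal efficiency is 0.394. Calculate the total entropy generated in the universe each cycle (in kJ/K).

T_H = 323 °C → 323 + 273.15 = 596.15 K.
W = η·Q_H = 0.394 × 596 = 234.8 kJ, so Q_C = Q_H − W = 361.2 kJ.
Entropy balance on the reservoirs: −Q_H/T_H = -0.9997 kJ/K, +Q_C/T_C = 1.184 kJ/K.
ΔS_univ = −Q_H/T_H + Q_C/T_C = 0.184 kJ/K (> 0, since η = 0.394 < η_Carnot = 0.488).

ΔS_univ ≈ 0.184 kJ/K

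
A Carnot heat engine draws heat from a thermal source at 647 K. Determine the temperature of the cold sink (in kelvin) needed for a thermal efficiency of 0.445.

T_C ≈ 359 K

From η = 1 − T_C/T_H, T_C = T_H·(1 − η) = 647.00 × (1 − 0.445) = 359 K.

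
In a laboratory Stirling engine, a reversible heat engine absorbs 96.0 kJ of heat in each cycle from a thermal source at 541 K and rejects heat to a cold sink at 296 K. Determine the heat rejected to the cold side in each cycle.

Carnot efficiency: η = 1 − T_C/T_H = 1 − 296.00/541.00 = 0.4529.
For a reversible cycle Q_C/Q_H = T_C/T_H, so Q_C = 96.0 × 296.00/541.00 = 52.5 kJ.

Q_C ≈ 52.5 kJ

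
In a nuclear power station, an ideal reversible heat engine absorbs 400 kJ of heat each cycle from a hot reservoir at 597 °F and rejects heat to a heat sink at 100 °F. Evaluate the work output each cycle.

W ≈ 188 kJ

T_H = 597 °F → (597 − 32) × 5/9 = 313.89 °C = 587.04 K.
T_C = 100 °F → (100 − 32) × 5/9 = 37.78 °C = 310.93 K.
Carnot efficiency: η = 1 − T_C/T_H = 1 − 310.93/587.04 = 0.4703.
W = η·Q_H = 0.4703 × 400 = 188 kJ.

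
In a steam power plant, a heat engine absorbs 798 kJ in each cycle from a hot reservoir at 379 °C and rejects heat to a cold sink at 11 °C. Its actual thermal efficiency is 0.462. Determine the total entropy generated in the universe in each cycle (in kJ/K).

T_H = 379 °C → 379 + 273.15 = 652.15 K.
T_C = 11 °C → 11 + 273.15 = 284.15 K.
W = η·Q_H = 0.462 × 798 = 368.7 kJ, so Q_C = Q_H − W = 429.3 kJ.
The hot reservoir loses entropy Q_H/T_H = 798/652.15 = 1.224 kJ/K; the cold reservoir gains Q_C/T_C = 429.3/284.15 = 1.511 kJ/K.
ΔS_univ = −Q_H/T_H + Q_C/T_C = 0.287 kJ/K (> 0, since η = 0.462 < η_Carnot = 0.564).

ΔS_univ ≈ 0.287 kJ/K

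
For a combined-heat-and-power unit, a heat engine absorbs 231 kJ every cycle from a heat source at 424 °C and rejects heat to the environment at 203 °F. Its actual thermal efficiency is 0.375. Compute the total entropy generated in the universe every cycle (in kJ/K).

T_H = 424 °C → 424 + 273.15 = 697.15 K.
T_C = 203 °F → (203 − 32) × 5/9 = 95.00 °C = 368.15 K.
W = η·Q_H = 0.375 × 231 = 86.62 kJ, so Q_C = Q_H − W = 144.4 kJ.
The hot reservoir loses entropy Q_H/T_H = 231/697.15 = 0.3313 kJ/K; the cold reservoir gains Q_C/T_C = 144.4/368.15 = 0.3922 kJ/K.
ΔS_univ = −Q_H/T_H + Q_C/T_C = 0.0608 kJ/K (> 0, since η = 0.375 < η_Carnot = 0.472).

ΔS_univ ≈ 0.0608 kJ/K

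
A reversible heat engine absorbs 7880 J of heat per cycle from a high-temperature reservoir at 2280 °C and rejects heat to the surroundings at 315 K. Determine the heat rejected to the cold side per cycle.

T_H = 2280 °C → 2280 + 273.15 = 2553.15 K.
Carnot efficiency: η = 1 − T_C/T_H = 1 − 315.00/2553.15 = 0.8766.
For a reversible cycle Q_C/Q_H = T_C/T_H, so Q_C = 7880 × 315.00/2553.15 = 972.2 J.

Q_C ≈ 972.2 J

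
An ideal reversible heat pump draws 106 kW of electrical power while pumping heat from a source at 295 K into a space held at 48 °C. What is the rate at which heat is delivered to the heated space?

Q̇_H ≈ 1302 kW

T_H = 48 °C → 48 + 273.15 = 321.15 K.
COP_HP = T_H/(T_H − T_C) = 321.15/26.15 = 12.2811.
Q_H = COP_HP · W = 12.2811 × 106 = 1302 kW.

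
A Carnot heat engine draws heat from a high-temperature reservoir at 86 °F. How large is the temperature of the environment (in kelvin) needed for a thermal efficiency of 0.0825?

T_H = 86 °F → (86 − 32) × 5/9 = 30.00 °C = 303.15 K.
From η = 1 − T_C/T_H, T_C = T_H·(1 − η) = 303.15 × (1 − 0.0825) = 278.1 K.

T_C ≈ 278.1 K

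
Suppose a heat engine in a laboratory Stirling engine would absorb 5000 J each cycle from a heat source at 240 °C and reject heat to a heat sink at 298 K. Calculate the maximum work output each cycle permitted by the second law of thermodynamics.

T_H = 240 °C → 240 + 273.15 = 513.15 K.
No engine can exceed the Carnot limit: η_max = 1 − T_C/T_H = 1 − 298.00/513.15 = 0.4193.
W_max = η_max · Q_H = 0.4193 × 5000 = 2100 J.

W_max ≈ 2100 J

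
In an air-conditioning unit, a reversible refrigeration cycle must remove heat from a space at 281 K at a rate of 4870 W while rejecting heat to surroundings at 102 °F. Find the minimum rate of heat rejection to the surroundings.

Q̇_H ≈ 5408 W

T_H = 102 °F → (102 − 32) × 5/9 = 38.89 °C = 312.04 K.
For a reversible cycle Q_H/Q_C = T_H/T_C, so Q_H = Q_C·T_H/T_C = 4870 × 312.04/281.00 = 5408 W.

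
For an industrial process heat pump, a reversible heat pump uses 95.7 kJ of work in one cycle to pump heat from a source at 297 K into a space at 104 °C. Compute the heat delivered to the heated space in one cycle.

T_H = 104 °C → 104 + 273.15 = 377.15 K.
The Carnot heat-pump COP is COP_HP = T_H/(T_H − T_C) = 377.15/80.15 = 4.7056.
Q_H = COP_HP · W = 4.7056 × 95.7 = 450.3 kJ.

Q_H ≈ 450.3 kJ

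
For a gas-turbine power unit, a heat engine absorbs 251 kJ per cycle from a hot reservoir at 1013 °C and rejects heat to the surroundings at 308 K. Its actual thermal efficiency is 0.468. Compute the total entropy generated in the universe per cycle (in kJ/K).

ΔS_univ ≈ 0.238 kJ/K

T_H = 1013 °C → 1013 + 273.15 = 1286.15 K.
W = η·Q_H = 0.468 × 251 = 117.5 kJ, so Q_C = Q_H − W = 133.5 kJ.
The hot reservoir loses entropy Q_H/T_H = 251/1286.15 = 0.1952 kJ/K; the cold reservoir gains Q_C/T_C = 133.5/308.00 = 0.4335 kJ/K.
ΔS_univ = −Q_H/T_H + Q_C/T_C = 0.238 kJ/K (> 0, since η = 0.468 < η_Carnot = 0.761).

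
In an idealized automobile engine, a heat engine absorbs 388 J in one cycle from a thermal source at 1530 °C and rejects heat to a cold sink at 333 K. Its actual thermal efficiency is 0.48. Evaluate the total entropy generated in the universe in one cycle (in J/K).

T_H = 1530 °C → 1530 + 273.15 = 1803.15 K.
W = η·Q_H = 0.48 × 388 = 186.2 J, so Q_C = Q_H − W = 201.8 J.
The hot reservoir loses entropy Q_H/T_H = 388/1803.15 = 0.2152 J/K; the cold reservoir gains Q_C/T_C = 201.8/333.00 = 0.6059 J/K.
ΔS_univ = −Q_H/T_H + Q_C/T_C = 0.391 J/K (> 0, since η = 0.48 < η_Carnot = 0.815).

ΔS_univ ≈ 0.391 J/K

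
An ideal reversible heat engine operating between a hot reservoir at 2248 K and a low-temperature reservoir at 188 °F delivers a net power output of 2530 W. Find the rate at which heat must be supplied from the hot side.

Q̇_H ≈ 3010 W

T_C = 188 °F → (188 − 32) × 5/9 = 86.67 °C = 359.82 K.
η_rev = 1 − T_C/T_H = 1 − 359.82/2248.00 = 0.8399.
Q_H = W/η = 2530/0.8399 = 3010 W.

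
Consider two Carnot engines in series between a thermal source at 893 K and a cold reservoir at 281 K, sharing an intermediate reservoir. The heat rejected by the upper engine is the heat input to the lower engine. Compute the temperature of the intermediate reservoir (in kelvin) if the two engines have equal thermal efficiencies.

Equal efficiencies require 1 − T_m/T_H = 1 − T_C/T_m, i.e. T_m/T_H = T_C/T_m, so T_m = √(T_H·T_C) = √(893.00 × 281.00) = 500.9 K.

T_m ≈ 500.9 K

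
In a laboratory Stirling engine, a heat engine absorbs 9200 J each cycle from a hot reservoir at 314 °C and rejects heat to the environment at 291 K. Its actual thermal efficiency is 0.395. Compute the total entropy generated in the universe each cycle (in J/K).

ΔS_univ ≈ 3.46 J/K

T_H = 314 °C → 314 + 273.15 = 587.15 K.
W = η·Q_H = 0.395 × 9200 = 3634 J, so Q_C = Q_H − W = 5566 J.
The hot reservoir loses entropy Q_H/T_H = 9200/587.15 = 15.67 J/K; the cold reservoir gains Q_C/T_C = 5566/291.00 = 19.13 J/K.
ΔS_univ = −Q_H/T_H + Q_C/T_C = 3.46 J/K (> 0, since η = 0.395 < η_Carnot = 0.504).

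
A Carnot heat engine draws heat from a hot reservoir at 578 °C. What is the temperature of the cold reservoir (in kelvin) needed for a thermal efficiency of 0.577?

T_H = 578 °C → 578 + 273.15 = 851.15 K.
From η = 1 − T_C/T_H, T_C = T_H·(1 − η) = 851.15 × (1 − 0.577) = 360 K.

T_C ≈ 360 K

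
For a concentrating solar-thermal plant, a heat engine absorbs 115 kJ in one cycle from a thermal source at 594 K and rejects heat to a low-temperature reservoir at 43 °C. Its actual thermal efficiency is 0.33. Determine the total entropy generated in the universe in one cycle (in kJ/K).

ΔS_univ ≈ 0.0501 kJ/K

T_C = 43 °C → 43 + 273.15 = 316.15 K.
W = η·Q_H = 0.33 × 115 = 37.95 kJ, so Q_C = Q_H − W = 77.05 kJ.
Entropy balance on the reservoirs: −Q_H/T_H = -0.1936 kJ/K, +Q_C/T_C = 0.2437 kJ/K.
ΔS_univ = −Q_H/T_H + Q_C/T_C = 0.0501 kJ/K (> 0, since η = 0.33 < η_Carnot = 0.468).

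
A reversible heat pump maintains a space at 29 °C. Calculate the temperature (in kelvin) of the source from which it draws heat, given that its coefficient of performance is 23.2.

T_C ≈ 289 K

T_H = 29 °C → 29 + 273.15 = 302.15 K.
COP_HP = T_H/(T_H − T_C) ⇒ T_C = T_H·(COP_HP − 1)/COP_HP = 302.15 × (23.2 − 1)/23.2 = 289 K.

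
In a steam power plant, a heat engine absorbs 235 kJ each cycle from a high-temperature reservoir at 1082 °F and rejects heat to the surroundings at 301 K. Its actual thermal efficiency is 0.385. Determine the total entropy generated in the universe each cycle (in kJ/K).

T_H = 1082 °F → (1082 − 32) × 5/9 = 583.33 °C = 856.48 K.
W = η·Q_H = 0.385 × 235 = 90.48 kJ, so Q_C = Q_H − W = 144.5 kJ.
Entropy balance on the reservoirs: −Q_H/T_H = -0.2744 kJ/K, +Q_C/T_C = 0.4801 kJ/K.
ΔS_univ = −Q_H/T_H + Q_C/T_C = 0.206 kJ/K (> 0, since η = 0.385 < η_Carnot = 0.649).

ΔS_univ ≈ 0.206 kJ/K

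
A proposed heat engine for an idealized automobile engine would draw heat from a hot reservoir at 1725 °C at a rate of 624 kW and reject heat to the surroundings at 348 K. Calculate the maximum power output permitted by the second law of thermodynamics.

T_H = 1725 °C → 1725 + 273.15 = 1998.15 K.
By the Carnot theorem, η_max = 1 − T_C/T_H = 1 − 348.00/1998.15 = 0.8258.
W_max = η_max · Q_H = 0.8258 × 624 = 515 kW.

Ẇ_max ≈ 515 kW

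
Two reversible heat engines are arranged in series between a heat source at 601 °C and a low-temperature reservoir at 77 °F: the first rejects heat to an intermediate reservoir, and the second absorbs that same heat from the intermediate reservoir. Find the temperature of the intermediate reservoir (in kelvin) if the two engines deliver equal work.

T_m ≈ 586 K

T_H = 601 °C → 601 + 273.15 = 874.15 K.
T_C = 77 °F → (77 − 32) × 5/9 = 25.00 °C = 298.15 K.
For reversible stages Q_m = Q_H·(T_m/T_H). Setting W₁ = Q_H(1 − T_m/T_H) equal to W₂ = Q_m(1 − T_C/T_m) = Q_H·(T_m − T_C)/T_H gives T_H − T_m = T_m − T_C, so T_m = (T_H + T_C)/2 = (874.15 + 298.15)/2 = 586 K.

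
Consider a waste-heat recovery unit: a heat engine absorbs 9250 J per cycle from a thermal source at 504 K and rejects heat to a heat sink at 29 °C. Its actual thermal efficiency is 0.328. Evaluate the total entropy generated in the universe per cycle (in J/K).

ΔS_univ ≈ 2.219 J/K

T_C = 29 °C → 29 + 273.15 = 302.15 K.
W = η·Q_H = 0.328 × 9250 = 3034 J, so Q_C = Q_H − W = 6216 J.
The hot reservoir loses entropy Q_H/T_H = 9250/504.00 = 18.35 J/K; the cold reservoir gains Q_C/T_C = 6216/302.15 = 20.57 J/K.
ΔS_univ = −Q_H/T_H + Q_C/T_C = 2.219 J/K (> 0, since η = 0.328 < η_Carnot = 0.400).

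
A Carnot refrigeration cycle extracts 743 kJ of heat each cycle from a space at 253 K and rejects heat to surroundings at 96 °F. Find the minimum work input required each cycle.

W_in ≈ 163.6 kJ

T_H = 96 °F → (96 − 32) × 5/9 = 35.56 °C = 308.71 K.
Carnot COP: COP_R = T_C/(T_H − T_C) = 253.00/55.71 = 4.5417.
W = Q_C/COP_R = 743/4.5417 = 163.6 kJ.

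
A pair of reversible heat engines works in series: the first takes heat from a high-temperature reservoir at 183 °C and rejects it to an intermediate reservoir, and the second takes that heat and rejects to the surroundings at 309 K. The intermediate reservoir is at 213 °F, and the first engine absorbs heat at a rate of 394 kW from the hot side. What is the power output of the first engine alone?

Ẇ₁ ≈ 71.21 kW

T_H = 183 °C → 183 + 273.15 = 456.15 K.
T_m = 213 °F → (213 − 32) × 5/9 = 100.56 °C = 373.71 K.
First-stage efficiency η₁ = 1 − T_m/T_H = 1 − 373.71/456.15 = 0.1807.
W₁ = η₁·Q_H = 0.1807 × 394 = 71.21 kW.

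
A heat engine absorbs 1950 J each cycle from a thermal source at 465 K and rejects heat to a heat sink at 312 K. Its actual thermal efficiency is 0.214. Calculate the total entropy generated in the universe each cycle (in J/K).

W = η·Q_H = 0.214 × 1950 = 417.3 J, so Q_C = Q_H − W = 1533 J.
The hot reservoir loses entropy Q_H/T_H = 1950/465.00 = 4.194 J/K; the cold reservoir gains Q_C/T_C = 1533/312.00 = 4.913 J/K.
ΔS_univ = −Q_H/T_H + Q_C/T_C = 0.719 J/K (> 0, since η = 0.214 < η_Carnot = 0.329).

ΔS_univ ≈ 0.719 J/K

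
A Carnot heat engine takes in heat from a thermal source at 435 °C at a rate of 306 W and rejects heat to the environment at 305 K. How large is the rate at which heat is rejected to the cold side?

T_H = 435 °C → 435 + 273.15 = 708.15 K.
Carnot efficiency: η = 1 − T_C/T_H = 1 − 305.00/708.15 = 0.5693.
For a reversible cycle Q_C/Q_H = T_C/T_H, so Q_C = 306 × 305.00/708.15 = 132 W.

Q̇_C ≈ 132 W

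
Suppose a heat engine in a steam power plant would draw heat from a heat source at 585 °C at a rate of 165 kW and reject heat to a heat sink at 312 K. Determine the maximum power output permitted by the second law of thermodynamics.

Ẇ_max ≈ 105 kW

T_H = 585 °C → 585 + 273.15 = 858.15 K.
The second-law ceiling is the Carnot efficiency, η_max = 1 − T_C/T_H = 1 − 312.00/858.15 = 0.6364.
W_max = η_max · Q_H = 0.6364 × 165 = 105 kW.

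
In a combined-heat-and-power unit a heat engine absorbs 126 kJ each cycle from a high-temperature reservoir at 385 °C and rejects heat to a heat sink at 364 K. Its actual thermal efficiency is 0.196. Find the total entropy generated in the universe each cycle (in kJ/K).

T_H = 385 °C → 385 + 273.15 = 658.15 K.
W = η·Q_H = 0.196 × 126 = 24.70 kJ, so Q_C = Q_H − W = 101.3 kJ.
Entropy balance on the reservoirs: −Q_H/T_H = -0.1914 kJ/K, +Q_C/T_C = 0.2783 kJ/K.
ΔS_univ = −Q_H/T_H + Q_C/T_C = 0.0869 kJ/K (> 0, since η = 0.196 < η_Carnot = 0.447).

ΔS_univ ≈ 0.0869 kJ/K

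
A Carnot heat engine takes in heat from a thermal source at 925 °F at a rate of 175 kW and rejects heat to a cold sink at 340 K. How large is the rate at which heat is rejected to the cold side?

T_H = 925 °F → (925 − 32) × 5/9 = 496.11 °C = 769.26 K.
η_rev = 1 − T_C/T_H = 1 − 340.00/769.26 = 0.5580.
For a reversible cycle Q_C/Q_H = T_C/T_H, so Q_C = 175 × 340.00/769.26 = 77.35 kW.

Q̇_C ≈ 77.35 kW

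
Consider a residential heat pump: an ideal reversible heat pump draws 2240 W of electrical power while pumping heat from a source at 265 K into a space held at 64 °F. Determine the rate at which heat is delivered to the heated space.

Q̇_H ≈ 25130 W

T_H = 64 °F → (64 − 32) × 5/9 = 17.78 °C = 290.93 K.
Reversible heating COP: COP_HP = T_H/(T_H − T_C) = 290.93/25.93 = 11.2207.
Q_H = COP_HP · W = 11.2207 × 2240 = 25130 W.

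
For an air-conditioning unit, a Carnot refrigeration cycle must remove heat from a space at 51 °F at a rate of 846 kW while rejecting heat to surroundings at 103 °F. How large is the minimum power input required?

T_H = 103 °F → (103 − 32) × 5/9 = 39.44 °C = 312.59 K.
T_C = 51 °F → (51 − 32) × 5/9 = 10.56 °C = 283.71 K.
Carnot COP: COP_R = T_C/(T_H − T_C) = 283.71/28.89 = 9.8206.
W = Q_C/COP_R = 846/9.8206 = 86.1 kW.

Ẇ_in ≈ 86.1 kW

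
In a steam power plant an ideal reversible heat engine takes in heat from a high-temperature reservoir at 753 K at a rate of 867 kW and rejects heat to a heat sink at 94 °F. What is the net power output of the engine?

Ẇ ≈ 512.8 kW

T_C = 94 °F → (94 − 32) × 5/9 = 34.44 °C = 307.59 K.
Carnot efficiency: η = 1 − T_C/T_H = 1 − 307.59/753.00 = 0.5915.
W = η·Q_H = 0.5915 × 867 = 512.8 kW.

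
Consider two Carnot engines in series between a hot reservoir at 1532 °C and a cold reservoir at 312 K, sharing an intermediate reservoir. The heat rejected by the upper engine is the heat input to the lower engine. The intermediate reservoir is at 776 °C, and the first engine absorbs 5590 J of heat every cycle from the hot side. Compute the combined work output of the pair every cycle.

T_H = 1532 °C → 1532 + 273.15 = 1805.15 K.
Two reversible stages in series are equivalent to a single Carnot engine between T_H and T_C, so η_total = 1 − T_C/T_H = 1 − 312.00/1805.15 = 0.8272.
W_total = η_total · Q_H = 0.8272 × 5590 = 4620 J.

W_total ≈ 4620 J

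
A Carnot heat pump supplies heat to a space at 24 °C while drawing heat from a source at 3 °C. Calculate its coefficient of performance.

COP_HP ≈ 14.1

T_H = 24 °C → 24 + 273.15 = 297.15 K.
T_C = 3 °C → 3 + 273.15 = 276.15 K.
For a reversible heat pump, COP_HP = T_H/(T_H − T_C) = 297.15/(297.15 − 276.15) = 14.1.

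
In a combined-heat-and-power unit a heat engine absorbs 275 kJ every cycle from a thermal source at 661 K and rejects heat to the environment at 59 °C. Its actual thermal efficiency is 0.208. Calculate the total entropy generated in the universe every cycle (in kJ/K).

ΔS_univ ≈ 0.240 kJ/K

T_C = 59 °C → 59 + 273.15 = 332.15 K.
W = η·Q_H = 0.208 × 275 = 57.20 kJ, so Q_C = Q_H − W = 217.8 kJ.
Reservoir entropy changes: ΔS_H = −Q_H/T_H = −275/661.00 = -0.4160 kJ/K and ΔS_C = +Q_C/T_C = 217.8/332.15 = 0.6557 kJ/K.
ΔS_univ = −Q_H/T_H + Q_C/T_C = 0.240 kJ/K (> 0, since η = 0.208 < η_Carnot = 0.498).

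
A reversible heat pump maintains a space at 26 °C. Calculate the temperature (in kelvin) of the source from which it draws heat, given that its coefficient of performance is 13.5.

T_C ≈ 277.0 K

T_H = 26 °C → 26 + 273.15 = 299.15 K.
COP_HP = T_H/(T_H − T_C) ⇒ T_C = T_H·(COP_HP − 1)/COP_HP = 299.15 × (13.5 − 1)/13.5 = 277.0 K.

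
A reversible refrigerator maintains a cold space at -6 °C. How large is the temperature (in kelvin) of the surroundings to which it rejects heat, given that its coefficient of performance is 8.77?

T_H ≈ 298 K

T_C = -6 °C → -6 + 273.15 = 267.15 K.
COP_R = T_C/(T_H − T_C) ⇒ T_H = T_C·(1 + 1/COP_R) = 267.15 × (1 + 1/8.77) = 298 K.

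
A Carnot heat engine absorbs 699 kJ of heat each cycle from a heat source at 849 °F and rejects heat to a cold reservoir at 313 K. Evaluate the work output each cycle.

W ≈ 398 kJ

T_H = 849 °F → (849 − 32) × 5/9 = 453.89 °C = 727.04 K.
The Carnot efficiency is η = 1 − T_C/T_H = 1 − 313.00/727.04 = 0.5695.
W = η·Q_H = 0.5695 × 699 = 398 kJ.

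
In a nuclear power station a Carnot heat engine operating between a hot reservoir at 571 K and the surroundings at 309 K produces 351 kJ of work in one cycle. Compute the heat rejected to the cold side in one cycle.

Since the cycle is reversible, η = 1 − T_C/T_H = 1 − 309.00/571.00 = 0.4588.
Since Q_C/Q_H = T_C/T_H and Q_H = W/η, Q_C = W·T_C/(T_H − T_C) = 351 × 309.00/262.00 = 414.0 kJ.

Q_C ≈ 414.0 kJ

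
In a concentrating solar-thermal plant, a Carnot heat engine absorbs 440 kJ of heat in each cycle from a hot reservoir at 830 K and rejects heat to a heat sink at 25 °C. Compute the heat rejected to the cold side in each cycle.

Q_C ≈ 158 kJ

T_C = 25 °C → 25 + 273.15 = 298.15 K.
For a reversible engine, η = 1 − T_C/T_H = 1 − 298.15/830.00 = 0.6408.
For a reversible cycle Q_C/Q_H = T_C/T_H, so Q_C = 440 × 298.15/830.00 = 158 kJ.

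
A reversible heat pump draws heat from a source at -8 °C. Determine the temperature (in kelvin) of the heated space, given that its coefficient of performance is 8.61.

T_H ≈ 300 K

T_C = -8 °C → -8 + 273.15 = 265.15 K.
COP_HP = T_H/(T_H − T_C) ⇒ T_H = T_C·COP_HP/(COP_HP − 1) = 265.15 × 8.61/(8.61 − 1) = 300 K.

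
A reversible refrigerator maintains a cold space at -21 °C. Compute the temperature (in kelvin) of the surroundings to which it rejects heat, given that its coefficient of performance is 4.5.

T_C = -21 °C → -21 + 273.15 = 252.15 K.
COP_R = T_C/(T_H − T_C) ⇒ T_H = T_C·(1 + 1/COP_R) = 252.15 × (1 + 1/4.5) = 308 K.

T_H ≈ 308 K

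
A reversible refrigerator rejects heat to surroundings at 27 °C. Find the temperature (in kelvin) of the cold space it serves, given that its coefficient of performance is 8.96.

T_C ≈ 270 K

T_H = 27 °C → 27 + 273.15 = 300.15 K.
COP_R = T_C/(T_H − T_C) ⇒ T_C = T_H·COP_R/(1 + COP_R) = 300.15 × 8.96/(1 + 8.96) = 270 K.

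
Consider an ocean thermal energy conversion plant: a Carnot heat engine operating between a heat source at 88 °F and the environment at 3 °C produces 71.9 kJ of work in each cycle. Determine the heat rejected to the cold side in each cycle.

T_H = 88 °F → (88 − 32) × 5/9 = 31.11 °C = 304.26 K.
T_C = 3 °C → 3 + 273.15 = 276.15 K.
Carnot efficiency: η = 1 − T_C/T_H = 1 − 276.15/304.26 = 0.0924.
Since Q_C/Q_H = T_C/T_H and Q_H = W/η, Q_C = W·T_C/(T_H − T_C) = 71.9 × 276.15/28.11 = 706.3 kJ.

Q_C ≈ 706.3 kJ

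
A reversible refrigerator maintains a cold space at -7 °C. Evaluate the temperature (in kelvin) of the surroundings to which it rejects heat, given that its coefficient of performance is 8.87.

T_H ≈ 296 K

T_C = -7 °C → -7 + 273.15 = 266.15 K.
COP_R = T_C/(T_H − T_C) ⇒ T_H = T_C·(1 + 1/COP_R) = 266.15 × (1 + 1/8.87) = 296 K.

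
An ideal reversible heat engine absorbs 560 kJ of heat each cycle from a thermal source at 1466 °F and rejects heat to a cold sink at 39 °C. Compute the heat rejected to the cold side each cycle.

Q_C ≈ 163 kJ

T_H = 1466 °F → (1466 − 32) × 5/9 = 796.67 °C = 1069.82 K.
T_C = 39 °C → 39 + 273.15 = 312.15 K.
η_rev = 1 − T_C/T_H = 1 − 312.15/1069.82 = 0.7082.
For a reversible cycle Q_C/Q_H = T_C/T_H, so Q_C = 560 × 312.15/1069.82 = 163 kJ.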